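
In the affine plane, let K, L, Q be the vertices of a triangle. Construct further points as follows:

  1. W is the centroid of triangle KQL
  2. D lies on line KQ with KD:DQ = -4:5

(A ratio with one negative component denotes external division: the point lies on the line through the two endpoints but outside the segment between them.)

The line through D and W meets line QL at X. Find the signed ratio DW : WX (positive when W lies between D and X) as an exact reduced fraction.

DW:WX = 14

Work in coordinates with K = (0, 0), L = (1, 0), Q = (0, 1).
1. W is the centroid of triangle KQL ⇒ W = (1/3, 1/3)
2. D lies on line KQ with KD:DQ = -4:5 ⇒ D = (0, -4)
line DW meets QL at X = (5/14, 9/14)
W = D + t·(X−D) with t = 14/15, so DW:WX = 14/15:1/15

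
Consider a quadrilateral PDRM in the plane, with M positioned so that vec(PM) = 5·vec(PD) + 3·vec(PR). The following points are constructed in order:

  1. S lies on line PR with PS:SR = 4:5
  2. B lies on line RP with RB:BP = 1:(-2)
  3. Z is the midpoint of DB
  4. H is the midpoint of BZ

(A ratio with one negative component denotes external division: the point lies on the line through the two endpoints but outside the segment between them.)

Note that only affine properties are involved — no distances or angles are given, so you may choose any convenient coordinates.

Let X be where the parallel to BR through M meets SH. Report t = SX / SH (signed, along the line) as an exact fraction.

Work in coordinates with P = (0, 0), D = (1, 0), R = (0, 1), M = (5, 3).
1. S lies on line PR with PS:SR = 4:5 ⇒ S = (0, 4/9)
2. B lies on line RP with RB:BP = 1:(-2) ⇒ B = (0, 2)
3. Z is the midpoint of DB ⇒ Z = (1/2, 1)
4. H is the midpoint of BZ ⇒ H = (1/4, 3/2)
through M parallel to BR: direction (0, -1); meets SH at X = (5, 194/9)
X = S + t·(H−S) with t = 20

t = 20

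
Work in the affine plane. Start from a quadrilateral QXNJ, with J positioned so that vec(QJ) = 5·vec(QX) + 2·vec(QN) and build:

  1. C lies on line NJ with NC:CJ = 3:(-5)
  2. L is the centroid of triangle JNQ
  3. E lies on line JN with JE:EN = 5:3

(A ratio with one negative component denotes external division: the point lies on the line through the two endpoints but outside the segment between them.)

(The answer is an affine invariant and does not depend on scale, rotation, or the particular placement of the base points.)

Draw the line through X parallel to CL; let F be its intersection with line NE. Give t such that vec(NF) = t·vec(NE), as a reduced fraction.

Assign Q = (0, 0), X = (1, 0), N = (0, 1), J = (5, 2) — the answer is frame-independent, so this choice is without loss of generality.
1. C lies on line NJ with NC:CJ = 3:(-5) ⇒ C = (-15/2, -1/2)
2. L is the centroid of triangle JNQ ⇒ L = (5/3, 1)
3. E lies on line JN with JE:EN = 5:3 ⇒ E = (15/8, 11/8)
through X parallel to CL: direction (55/6, 3/2); meets NE at F = (-32, -27/5)
F = N + t·(E−N) with t = -256/15

t = -256/15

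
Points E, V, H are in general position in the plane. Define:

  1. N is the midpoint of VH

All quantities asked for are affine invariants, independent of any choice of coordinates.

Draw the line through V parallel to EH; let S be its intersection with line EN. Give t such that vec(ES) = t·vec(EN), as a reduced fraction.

t = 2

Choose coordinates E = (0, 0), V = (1, 0), H = (0, 1).
1. N is the midpoint of VH ⇒ N = (1/2, 1/2)
through V parallel to EH: direction (0, 1); meets EN at S = (1, 1)
S = E + t·(N−E) with t = 2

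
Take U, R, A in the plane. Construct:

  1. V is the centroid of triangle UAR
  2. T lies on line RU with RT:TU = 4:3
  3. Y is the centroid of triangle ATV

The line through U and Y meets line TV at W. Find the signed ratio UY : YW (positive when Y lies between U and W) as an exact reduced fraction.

Choose coordinates U = (0, 0), R = (1, 0), A = (0, 1).
1. V is the centroid of triangle UAR ⇒ V = (1/3, 1/3)
2. T lies on line RU with RT:TU = 4:3 ⇒ T = (3/7, 0)
3. Y is the centroid of triangle ATV ⇒ Y = (16/63, 4/9)
line UY meets TV at W = (2/7, 1/2)
Y = U + t·(W−U) with t = 8/9, so UY:YW = 8/9:1/9

UY:YW = 8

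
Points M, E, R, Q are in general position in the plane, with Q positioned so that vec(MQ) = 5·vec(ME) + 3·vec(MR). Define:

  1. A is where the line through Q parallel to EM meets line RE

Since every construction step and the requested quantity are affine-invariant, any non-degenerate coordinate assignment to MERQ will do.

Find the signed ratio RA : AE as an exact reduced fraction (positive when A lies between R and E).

Work in coordinates with M = (0, 0), E = (1, 0), R = (0, 1), Q = (5, 3).
1. A is where the line through Q parallel to EM meets line RE ⇒ A = (-2, 3)
A = R + t·(E−R) with t = -2, so RA:AE = t:(1−t) = -2:3

RA:AE = -2/3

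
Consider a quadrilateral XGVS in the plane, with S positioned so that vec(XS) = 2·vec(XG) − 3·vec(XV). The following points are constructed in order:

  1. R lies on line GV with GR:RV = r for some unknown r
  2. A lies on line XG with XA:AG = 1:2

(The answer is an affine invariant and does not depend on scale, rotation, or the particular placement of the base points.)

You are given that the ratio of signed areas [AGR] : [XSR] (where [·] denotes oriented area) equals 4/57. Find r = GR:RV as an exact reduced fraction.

r = 2/5

Work in coordinates with X = (0, 0), G = (1, 0), V = (0, 1), S = (2, -3).
1. With GR:RV = r, write λ = r/(r+1) so R = G + λ·(V−G); R is affine-linear in λ
2. A lies on line XG with XA:AG = 1:2 ⇒ A = (1/3, 0)
Every point depending on R is an affine combination of R and λ-independent points, so each such coordinate is linear in λ; the λ² term in each signed area is a multiple of (V−G)×(V−G) = 0, so 2·[AGR] and 2·[XSR] are each linear in λ. Evaluating at λ=0 and λ=1:
  2·[AGR] = 2/3·λ,   2·[XSR] = −λ + 3
So [AGR]:[XSR] = (2/3·λ) / (−λ + 3). Setting this equal to 4/57:
  2/3·λ = 4/57·(−λ + 3)  ⇒  λ = 2/7
Then r = λ/(1−λ) = (2/7)/(5/7) = 2/5. Check: with r = 2/5, R = (5/7, 2/7) and [AGR]:[XSR] = 4/57 as required.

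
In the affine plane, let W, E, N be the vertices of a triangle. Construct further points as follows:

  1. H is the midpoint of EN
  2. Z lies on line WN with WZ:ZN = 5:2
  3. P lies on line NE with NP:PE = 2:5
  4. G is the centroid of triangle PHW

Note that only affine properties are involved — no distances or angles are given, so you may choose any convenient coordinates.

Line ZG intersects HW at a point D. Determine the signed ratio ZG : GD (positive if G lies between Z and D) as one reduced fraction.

Choose coordinates W = (0, 0), E = (1, 0), N = (0, 1).
1. H is the midpoint of EN ⇒ H = (1/2, 1/2)
2. Z lies on line WN with WZ:ZN = 5:2 ⇒ Z = (0, 5/7)
3. P lies on line NE with NP:PE = 2:5 ⇒ P = (2/7, 5/7)
4. G is the centroid of triangle PHW ⇒ G = (11/42, 17/42)
line ZG meets HW at D = (55/168, 55/168)
G = Z + t·(D−Z) with t = 4/5, so ZG:GD = 4/5:1/5

ZG:GD = 4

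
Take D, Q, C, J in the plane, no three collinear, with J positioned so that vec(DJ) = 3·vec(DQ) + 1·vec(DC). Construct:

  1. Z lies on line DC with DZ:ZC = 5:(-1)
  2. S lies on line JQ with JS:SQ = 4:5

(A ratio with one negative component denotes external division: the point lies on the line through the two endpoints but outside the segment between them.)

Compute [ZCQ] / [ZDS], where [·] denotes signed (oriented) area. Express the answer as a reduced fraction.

Set D = (0, 0), Q = (1, 0), C = (0, 1), J = (3, 1); any affine frame gives the same invariant.
1. Z lies on line DC with DZ:ZC = 5:(-1) ⇒ Z = (0, 5/4)
2. S lies on line JQ with JS:SQ = 4:5 ⇒ S = (19/9, 5/9)
2·[ZCQ] = 1/4, 2·[ZDS] = 95/36
[ZCQ]:[ZDS] = 1/4:95/36 = 9/95

[ZCQ]:[ZDS] = 9/95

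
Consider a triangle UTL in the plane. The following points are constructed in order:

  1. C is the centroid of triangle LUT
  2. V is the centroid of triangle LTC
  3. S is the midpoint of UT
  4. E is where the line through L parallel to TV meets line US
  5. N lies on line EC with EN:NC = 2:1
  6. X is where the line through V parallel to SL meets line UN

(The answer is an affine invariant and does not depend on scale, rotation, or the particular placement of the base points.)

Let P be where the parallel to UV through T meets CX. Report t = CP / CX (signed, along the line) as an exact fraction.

t = 27/10

Set U = (0, 0), T = (1, 0), L = (0, 1); any affine frame gives the same invariant.
1. C is the centroid of triangle LUT ⇒ C = (1/3, 1/3)
2. V is the centroid of triangle LTC ⇒ V = (4/9, 4/9)
3. S is the midpoint of UT ⇒ S = (1/2, 0)
4. E is where the line through L parallel to TV meets line US ⇒ E = (5/4, 0)
5. N lies on line EC with EN:NC = 2:1 ⇒ N = (23/36, 2/9)
6. X is where the line through V parallel to SL meets line UN ⇒ X = (46/81, 16/81)
through T parallel to UV: direction (4/9, 4/9); meets CX at P = (29/30, -1/30)
P = C + t·(X−C) with t = 27/10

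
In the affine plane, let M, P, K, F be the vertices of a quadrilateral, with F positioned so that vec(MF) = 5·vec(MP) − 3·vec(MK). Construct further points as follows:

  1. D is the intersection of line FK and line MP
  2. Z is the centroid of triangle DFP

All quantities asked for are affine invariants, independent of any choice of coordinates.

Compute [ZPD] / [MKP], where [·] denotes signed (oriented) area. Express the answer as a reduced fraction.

[ZPD]:[MKP] = 1/4

Set M = (0, 0), P = (1, 0), K = (0, 1), F = (5, -3); any affine frame gives the same invariant.
1. D is the intersection of line FK and line MP ⇒ D = (5/4, 0)
2. Z is the centroid of triangle DFP ⇒ Z = (29/12, -1)
2·[ZPD] = -1/4, 2·[MKP] = -1
[ZPD]:[MKP] = -1/4:-1 = 1/4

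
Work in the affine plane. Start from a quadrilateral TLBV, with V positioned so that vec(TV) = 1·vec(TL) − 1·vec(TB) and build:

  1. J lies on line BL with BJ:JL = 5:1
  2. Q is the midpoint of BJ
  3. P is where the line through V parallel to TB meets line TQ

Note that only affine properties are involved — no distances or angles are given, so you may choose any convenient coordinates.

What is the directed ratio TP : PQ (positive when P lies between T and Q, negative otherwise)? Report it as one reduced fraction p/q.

TP:PQ = -12/7

Choose coordinates T = (0, 0), L = (1, 0), B = (0, 1), V = (1, -1).
1. J lies on line BL with BJ:JL = 5:1 ⇒ J = (5/6, 1/6)
2. Q is the midpoint of BJ ⇒ Q = (5/12, 7/12)
3. P is where the line through V parallel to TB meets line TQ ⇒ P = (1, 7/5)
P = T + t·(Q−T) with t = 12/5, so TP:PQ = t:(1−t) = 12/5:-7/5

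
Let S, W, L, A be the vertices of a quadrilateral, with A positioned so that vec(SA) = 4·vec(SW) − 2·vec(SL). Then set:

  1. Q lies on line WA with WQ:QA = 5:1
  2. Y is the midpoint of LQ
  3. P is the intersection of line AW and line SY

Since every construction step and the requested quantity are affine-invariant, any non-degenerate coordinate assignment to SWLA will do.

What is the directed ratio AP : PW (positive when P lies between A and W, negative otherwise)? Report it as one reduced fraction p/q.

AP:PW = 13/2

Set S = (0, 0), W = (1, 0), L = (0, 1), A = (4, -2); any affine frame gives the same invariant.
1. Q lies on line WA with WQ:QA = 5:1 ⇒ Q = (7/2, -5/3)
2. Y is the midpoint of LQ ⇒ Y = (7/4, -1/3)
3. P is the intersection of line AW and line SY ⇒ P = (7/5, -4/15)
P = A + t·(W−A) with t = 13/15, so AP:PW = t:(1−t) = 13/15:2/15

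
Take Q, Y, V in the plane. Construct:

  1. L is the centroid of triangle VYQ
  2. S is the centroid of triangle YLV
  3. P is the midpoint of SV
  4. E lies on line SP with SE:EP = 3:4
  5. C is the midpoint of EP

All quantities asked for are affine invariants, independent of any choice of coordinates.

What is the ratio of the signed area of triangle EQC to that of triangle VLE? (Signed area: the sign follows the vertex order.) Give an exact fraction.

Set Q = (0, 0), Y = (1, 0), V = (0, 1); any affine frame gives the same invariant.
1. L is the centroid of triangle VYQ ⇒ L = (1/3, 1/3)
2. S is the centroid of triangle YLV ⇒ S = (4/9, 4/9)
3. P is the midpoint of SV ⇒ P = (2/9, 13/18)
4. E lies on line SP with SE:EP = 3:4 ⇒ E = (22/63, 71/126)
5. C is the midpoint of EP ⇒ C = (2/7, 9/14)
2·[EQC] = -4/63, 2·[VLE] = 11/126
[EQC]:[VLE] = -4/63:11/126 = -8/11

[EQC]:[VLE] = -8/11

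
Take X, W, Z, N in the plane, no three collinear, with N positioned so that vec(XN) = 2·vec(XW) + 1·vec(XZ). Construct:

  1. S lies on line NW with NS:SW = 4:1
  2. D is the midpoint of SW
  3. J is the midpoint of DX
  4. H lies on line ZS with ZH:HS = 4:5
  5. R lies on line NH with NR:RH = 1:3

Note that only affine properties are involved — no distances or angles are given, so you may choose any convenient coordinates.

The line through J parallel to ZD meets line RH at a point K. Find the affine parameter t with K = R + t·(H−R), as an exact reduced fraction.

Work in coordinates with X = (0, 0), W = (1, 0), Z = (0, 1), N = (2, 1).
1. S lies on line NW with NS:SW = 4:1 ⇒ S = (6/5, 1/5)
2. D is the midpoint of SW ⇒ D = (11/10, 1/10)
3. J is the midpoint of DX ⇒ J = (11/20, 1/20)
4. H lies on line ZS with ZH:HS = 4:5 ⇒ H = (8/15, 29/45)
5. R lies on line NH with NR:RH = 1:3 ⇒ R = (49/30, 41/45)
through J parallel to ZD: direction (11/10, -9/10); meets RH at K = (-1/70, 197/385)
K = R + t·(H−R) with t = 346/231

t = 346/231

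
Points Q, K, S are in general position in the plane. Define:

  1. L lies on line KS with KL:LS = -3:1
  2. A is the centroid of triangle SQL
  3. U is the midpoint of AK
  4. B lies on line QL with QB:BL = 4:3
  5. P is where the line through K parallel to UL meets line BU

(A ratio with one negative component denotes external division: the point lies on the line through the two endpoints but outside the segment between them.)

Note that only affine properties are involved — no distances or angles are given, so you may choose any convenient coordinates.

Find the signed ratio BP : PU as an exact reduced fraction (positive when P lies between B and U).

BP:PU = -17/7

Set Q = (0, 0), K = (1, 0), S = (0, 1); any affine frame gives the same invariant.
1. L lies on line KS with KL:LS = -3:1 ⇒ L = (-1/2, 3/2)
2. A is the centroid of triangle SQL ⇒ A = (-1/6, 5/6)
3. U is the midpoint of AK ⇒ U = (5/12, 5/12)
4. B lies on line QL with QB:BL = 4:3 ⇒ B = (-2/7, 6/7)
5. P is where the line through K parallel to UL meets line BU ⇒ P = (109/120, 13/120)
P = B + t·(U−B) with t = 17/10, so BP:PU = t:(1−t) = 17/10:-7/10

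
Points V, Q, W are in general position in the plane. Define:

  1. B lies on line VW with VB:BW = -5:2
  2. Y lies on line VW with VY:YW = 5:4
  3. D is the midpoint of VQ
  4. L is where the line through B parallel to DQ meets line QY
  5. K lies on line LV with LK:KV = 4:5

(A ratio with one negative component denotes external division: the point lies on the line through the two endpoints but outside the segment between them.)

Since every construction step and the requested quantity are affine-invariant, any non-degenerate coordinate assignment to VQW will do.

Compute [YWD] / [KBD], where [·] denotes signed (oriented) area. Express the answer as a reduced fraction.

Assign V = (0, 0), Q = (1, 0), W = (0, 1) — the answer is frame-independent, so this choice is without loss of generality.
1. B lies on line VW with VB:BW = -5:2 ⇒ B = (0, 5/3)
2. Y lies on line VW with VY:YW = 5:4 ⇒ Y = (0, 5/9)
3. D is the midpoint of VQ ⇒ D = (1/2, 0)
4. L is where the line through B parallel to DQ meets line QY ⇒ L = (-2, 5/3)
5. K lies on line LV with LK:KV = 4:5 ⇒ K = (-10/9, 25/27)
2·[YWD] = -2/9, 2·[KBD] = -20/9
[YWD]:[KBD] = -2/9:-20/9 = 1/10

[YWD]:[KBD] = 1/10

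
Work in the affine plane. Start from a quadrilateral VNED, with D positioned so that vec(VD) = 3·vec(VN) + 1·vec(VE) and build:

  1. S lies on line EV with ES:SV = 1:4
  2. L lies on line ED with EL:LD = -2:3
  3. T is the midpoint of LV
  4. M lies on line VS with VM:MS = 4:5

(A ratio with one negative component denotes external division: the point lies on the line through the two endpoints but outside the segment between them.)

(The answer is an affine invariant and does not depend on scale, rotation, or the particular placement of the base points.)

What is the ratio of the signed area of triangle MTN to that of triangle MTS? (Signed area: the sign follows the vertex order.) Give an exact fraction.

[MTN]:[MTS] = -83/120

Assign V = (0, 0), N = (1, 0), E = (0, 1), D = (3, 1) — the answer is frame-independent, so this choice is without loss of generality.
1. S lies on line EV with ES:SV = 1:4 ⇒ S = (0, 4/5)
2. L lies on line ED with EL:LD = -2:3 ⇒ L = (-6, 1)
3. T is the midpoint of LV ⇒ T = (-3, 1/2)
4. M lies on line VS with VM:MS = 4:5 ⇒ M = (0, 16/45)
2·[MTN] = 83/90, 2·[MTS] = -4/3
[MTN]:[MTS] = 83/90:-4/3 = -83/120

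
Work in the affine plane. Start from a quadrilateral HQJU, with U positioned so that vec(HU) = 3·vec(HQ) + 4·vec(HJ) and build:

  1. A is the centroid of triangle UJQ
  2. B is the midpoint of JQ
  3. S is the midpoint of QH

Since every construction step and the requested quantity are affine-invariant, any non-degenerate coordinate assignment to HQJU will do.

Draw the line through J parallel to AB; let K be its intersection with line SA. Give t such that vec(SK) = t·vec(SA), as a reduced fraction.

t = 17/5

Set H = (0, 0), Q = (1, 0), J = (0, 1), U = (3, 4); any affine frame gives the same invariant.
1. A is the centroid of triangle UJQ ⇒ A = (4/3, 5/3)
2. B is the midpoint of JQ ⇒ B = (1/2, 1/2)
3. S is the midpoint of QH ⇒ S = (1/2, 0)
through J parallel to AB: direction (-5/6, -7/6); meets SA at K = (10/3, 17/3)
K = S + t·(A−S) with t = 17/5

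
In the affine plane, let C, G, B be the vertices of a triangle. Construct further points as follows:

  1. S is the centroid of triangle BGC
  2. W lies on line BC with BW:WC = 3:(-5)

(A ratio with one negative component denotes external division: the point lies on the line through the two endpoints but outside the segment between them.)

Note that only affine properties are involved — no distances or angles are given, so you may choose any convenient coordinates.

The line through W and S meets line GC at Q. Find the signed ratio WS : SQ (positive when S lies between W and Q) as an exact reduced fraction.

WS:SQ = 13/2

Choose coordinates C = (0, 0), G = (1, 0), B = (0, 1).
1. S is the centroid of triangle BGC ⇒ S = (1/3, 1/3)
2. W lies on line BC with BW:WC = 3:(-5) ⇒ W = (0, 5/2)
line WS meets GC at Q = (5/13, 0)
S = W + t·(Q−W) with t = 13/15, so WS:SQ = 13/15:2/15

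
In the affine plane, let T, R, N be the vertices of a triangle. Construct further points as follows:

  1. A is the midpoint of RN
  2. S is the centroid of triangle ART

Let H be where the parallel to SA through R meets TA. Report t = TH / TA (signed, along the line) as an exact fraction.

Work in coordinates with T = (0, 0), R = (1, 0), N = (0, 1).
1. A is the midpoint of RN ⇒ A = (1/2, 1/2)
2. S is the centroid of triangle ART ⇒ S = (1/2, 1/6)
through R parallel to SA: direction (0, 1/3); meets TA at H = (1, 1)
H = T + t·(A−T) with t = 2

t = 2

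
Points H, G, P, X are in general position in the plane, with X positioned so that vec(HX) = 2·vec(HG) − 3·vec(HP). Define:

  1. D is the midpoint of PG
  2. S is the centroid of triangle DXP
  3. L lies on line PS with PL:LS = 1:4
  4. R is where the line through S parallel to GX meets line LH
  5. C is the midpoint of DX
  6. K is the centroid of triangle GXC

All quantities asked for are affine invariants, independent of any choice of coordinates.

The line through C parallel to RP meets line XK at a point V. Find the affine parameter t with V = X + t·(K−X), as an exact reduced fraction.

t = 33/29

Work in coordinates with H = (0, 0), G = (1, 0), P = (0, 1), X = (2, -3).
1. D is the midpoint of PG ⇒ D = (1/2, 1/2)
2. S is the centroid of triangle DXP ⇒ S = (5/6, -1/2)
3. L lies on line PS with PL:LS = 1:4 ⇒ L = (1/6, 7/10)
4. R is where the line through S parallel to GX meets line LH ⇒ R = (5/18, 7/6)
5. C is the midpoint of DX ⇒ C = (5/4, -5/4)
6. K is the centroid of triangle GXC ⇒ K = (17/12, -17/12)
through C parallel to RP: direction (-5/18, -1/6); meets XK at V = (155/116, -139/116)
V = X + t·(K−X) with t = 33/29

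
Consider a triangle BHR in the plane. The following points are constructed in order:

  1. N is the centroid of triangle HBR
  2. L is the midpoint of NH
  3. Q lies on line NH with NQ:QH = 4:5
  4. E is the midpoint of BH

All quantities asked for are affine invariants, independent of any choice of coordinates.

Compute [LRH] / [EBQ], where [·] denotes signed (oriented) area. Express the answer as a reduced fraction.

[LRH]:[EBQ] = 9/5

Assign B = (0, 0), H = (1, 0), R = (0, 1) — the answer is frame-independent, so this choice is without loss of generality.
1. N is the centroid of triangle HBR ⇒ N = (1/3, 1/3)
2. L is the midpoint of NH ⇒ L = (2/3, 1/6)
3. Q lies on line NH with NQ:QH = 4:5 ⇒ Q = (17/27, 5/27)
4. E is the midpoint of BH ⇒ E = (1/2, 0)
2·[LRH] = -1/6, 2·[EBQ] = -5/54
[LRH]:[EBQ] = -1/6:-5/54 = 9/5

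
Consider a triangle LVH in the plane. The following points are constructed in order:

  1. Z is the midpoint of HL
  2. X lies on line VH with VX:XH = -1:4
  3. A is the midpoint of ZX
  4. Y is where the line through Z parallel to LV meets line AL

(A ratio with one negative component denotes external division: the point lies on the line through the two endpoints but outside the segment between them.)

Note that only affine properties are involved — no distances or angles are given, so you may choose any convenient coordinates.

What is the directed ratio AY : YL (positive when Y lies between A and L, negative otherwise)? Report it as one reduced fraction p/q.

AY:YL = -5/6

Set L = (0, 0), V = (1, 0), H = (0, 1); any affine frame gives the same invariant.
1. Z is the midpoint of HL ⇒ Z = (0, 1/2)
2. X lies on line VH with VX:XH = -1:4 ⇒ X = (4/3, -1/3)
3. A is the midpoint of ZX ⇒ A = (2/3, 1/12)
4. Y is where the line through Z parallel to LV meets line AL ⇒ Y = (4, 1/2)
Y = A + t·(L−A) with t = -5, so AY:YL = t:(1−t) = -5:6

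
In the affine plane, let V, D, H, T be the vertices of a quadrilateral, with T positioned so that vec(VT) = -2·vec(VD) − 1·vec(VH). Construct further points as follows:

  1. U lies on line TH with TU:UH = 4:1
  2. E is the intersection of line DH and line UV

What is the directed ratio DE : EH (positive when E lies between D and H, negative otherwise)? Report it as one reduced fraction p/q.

Choose coordinates V = (0, 0), D = (1, 0), H = (0, 1), T = (-2, -1).
1. U lies on line TH with TU:UH = 4:1 ⇒ U = (-2/5, 3/5)
2. E is the intersection of line DH and line UV ⇒ E = (-2, 3)
E = D + t·(H−D) with t = 3, so DE:EH = t:(1−t) = 3:-2

DE:EH = -3/2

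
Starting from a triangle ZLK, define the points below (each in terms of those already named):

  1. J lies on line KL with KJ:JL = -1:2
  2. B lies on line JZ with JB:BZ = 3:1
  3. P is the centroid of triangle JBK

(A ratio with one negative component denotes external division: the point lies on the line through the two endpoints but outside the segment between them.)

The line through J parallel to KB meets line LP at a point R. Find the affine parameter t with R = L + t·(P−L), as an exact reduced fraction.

Choose coordinates Z = (0, 0), L = (1, 0), K = (0, 1).
1. J lies on line KL with KJ:JL = -1:2 ⇒ J = (-1, 2)
2. B lies on line JZ with JB:BZ = 3:1 ⇒ B = (-1/4, 1/2)
3. P is the centroid of triangle JBK ⇒ P = (-5/12, 7/6)
through J parallel to KB: direction (-1/4, -1/2); meets LP at R = (-9/8, 7/4)
R = L + t·(P−L) with t = 3/2

t = 3/2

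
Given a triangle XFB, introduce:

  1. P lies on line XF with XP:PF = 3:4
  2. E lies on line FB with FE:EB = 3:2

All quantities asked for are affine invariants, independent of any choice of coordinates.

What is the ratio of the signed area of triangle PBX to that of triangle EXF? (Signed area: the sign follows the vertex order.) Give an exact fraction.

Assign X = (0, 0), F = (1, 0), B = (0, 1) — the answer is frame-independent, so this choice is without loss of generality.
1. P lies on line XF with XP:PF = 3:4 ⇒ P = (3/7, 0)
2. E lies on line FB with FE:EB = 3:2 ⇒ E = (2/5, 3/5)
2·[PBX] = 3/7, 2·[EXF] = 3/5
[PBX]:[EXF] = 3/7:3/5 = 5/7

[PBX]:[EXF] = 5/7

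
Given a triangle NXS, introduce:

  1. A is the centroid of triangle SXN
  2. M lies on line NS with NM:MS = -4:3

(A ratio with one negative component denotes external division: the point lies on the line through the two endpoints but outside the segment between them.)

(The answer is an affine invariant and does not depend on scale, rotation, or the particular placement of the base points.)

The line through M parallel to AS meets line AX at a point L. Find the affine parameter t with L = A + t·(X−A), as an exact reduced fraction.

Assign N = (0, 0), X = (1, 0), S = (0, 1) — the answer is frame-independent, so this choice is without loss of generality.
1. A is the centroid of triangle SXN ⇒ A = (1/3, 1/3)
2. M lies on line NS with NM:MS = -4:3 ⇒ M = (0, 4)
through M parallel to AS: direction (-1/3, 2/3); meets AX at L = (7/3, -2/3)
L = A + t·(X−A) with t = 3

t = 3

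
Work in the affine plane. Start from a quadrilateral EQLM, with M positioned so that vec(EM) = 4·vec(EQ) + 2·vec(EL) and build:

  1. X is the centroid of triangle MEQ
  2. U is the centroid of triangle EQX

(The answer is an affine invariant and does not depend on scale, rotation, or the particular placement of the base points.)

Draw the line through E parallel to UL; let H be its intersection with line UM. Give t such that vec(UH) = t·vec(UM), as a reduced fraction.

Assign E = (0, 0), Q = (1, 0), L = (0, 1), M = (4, 2) — the answer is frame-independent, so this choice is without loss of generality.
1. X is the centroid of triangle MEQ ⇒ X = (5/3, 2/3)
2. U is the centroid of triangle EQX ⇒ U = (8/9, 2/9)
through E parallel to UL: direction (-8/9, 7/9); meets UM at H = (16/81, -14/81)
H = U + t·(M−U) with t = -2/9

t = -2/9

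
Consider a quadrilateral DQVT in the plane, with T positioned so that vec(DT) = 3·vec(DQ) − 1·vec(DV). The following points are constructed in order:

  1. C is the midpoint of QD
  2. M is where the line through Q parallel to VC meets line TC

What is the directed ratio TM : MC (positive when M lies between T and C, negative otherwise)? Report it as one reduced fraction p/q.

TM:MC = 3

Assign D = (0, 0), Q = (1, 0), V = (0, 1), T = (3, -1) — the answer is frame-independent, so this choice is without loss of generality.
1. C is the midpoint of QD ⇒ C = (1/2, 0)
2. M is where the line through Q parallel to VC meets line TC ⇒ M = (9/8, -1/4)
M = T + t·(C−T) with t = 3/4, so TM:MC = t:(1−t) = 3/4:1/4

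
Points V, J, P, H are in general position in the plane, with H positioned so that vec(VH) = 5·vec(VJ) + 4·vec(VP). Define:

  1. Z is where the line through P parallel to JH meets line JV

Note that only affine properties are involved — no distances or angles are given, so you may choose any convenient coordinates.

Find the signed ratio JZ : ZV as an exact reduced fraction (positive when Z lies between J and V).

Work in coordinates with V = (0, 0), J = (1, 0), P = (0, 1), H = (5, 4).
1. Z is where the line through P parallel to JH meets line JV ⇒ Z = (-1, 0)
Z = J + t·(V−J) with t = 2, so JZ:ZV = t:(1−t) = 2:-1

JZ:ZV = -2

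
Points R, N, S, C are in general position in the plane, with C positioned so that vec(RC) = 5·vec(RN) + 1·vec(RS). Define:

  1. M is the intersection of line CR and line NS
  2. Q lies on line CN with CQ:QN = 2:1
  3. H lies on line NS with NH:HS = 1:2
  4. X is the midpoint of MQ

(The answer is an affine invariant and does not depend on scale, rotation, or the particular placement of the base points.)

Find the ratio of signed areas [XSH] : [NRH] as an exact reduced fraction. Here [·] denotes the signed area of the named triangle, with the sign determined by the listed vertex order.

Work in coordinates with R = (0, 0), N = (1, 0), S = (0, 1), C = (5, 1).
1. M is the intersection of line CR and line NS ⇒ M = (5/6, 1/6)
2. Q lies on line CN with CQ:QN = 2:1 ⇒ Q = (7/3, 1/3)
3. H lies on line NS with NH:HS = 1:2 ⇒ H = (2/3, 1/3)
4. X is the midpoint of MQ ⇒ X = (19/12, 1/4)
2·[XSH] = 5/9, 2·[NRH] = -1/3
[XSH]:[NRH] = 5/9:-1/3 = -5/3

[XSH]:[NRH] = -5/3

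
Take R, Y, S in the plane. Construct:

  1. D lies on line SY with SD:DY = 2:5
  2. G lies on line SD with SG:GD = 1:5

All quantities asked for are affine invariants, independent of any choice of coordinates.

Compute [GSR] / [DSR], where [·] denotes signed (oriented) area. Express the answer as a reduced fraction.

[GSR]:[DSR] = 1/6

Assign R = (0, 0), Y = (1, 0), S = (0, 1) — the answer is frame-independent, so this choice is without loss of generality.
1. D lies on line SY with SD:DY = 2:5 ⇒ D = (2/7, 5/7)
2. G lies on line SD with SG:GD = 1:5 ⇒ G = (1/21, 20/21)
2·[GSR] = 1/21, 2·[DSR] = 2/7
[GSR]:[DSR] = 1/21:2/7 = 1/6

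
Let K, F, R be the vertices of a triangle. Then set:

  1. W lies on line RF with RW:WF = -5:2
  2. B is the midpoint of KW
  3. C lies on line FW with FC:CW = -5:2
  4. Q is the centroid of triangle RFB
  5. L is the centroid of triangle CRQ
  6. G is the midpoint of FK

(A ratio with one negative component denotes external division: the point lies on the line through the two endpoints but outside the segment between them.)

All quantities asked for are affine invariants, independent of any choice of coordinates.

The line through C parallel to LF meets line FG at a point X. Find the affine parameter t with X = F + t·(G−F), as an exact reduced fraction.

t = 10/3

Choose coordinates K = (0, 0), F = (1, 0), R = (0, 1).
1. W lies on line RF with RW:WF = -5:2 ⇒ W = (5/3, -2/3)
2. B is the midpoint of KW ⇒ B = (5/6, -1/3)
3. C lies on line FW with FC:CW = -5:2 ⇒ C = (19/9, -10/9)
4. Q is the centroid of triangle RFB ⇒ Q = (11/18, 2/9)
5. L is the centroid of triangle CRQ ⇒ L = (49/54, 1/27)
6. G is the midpoint of FK ⇒ G = (1/2, 0)
through C parallel to LF: direction (5/54, -1/27); meets FG at X = (-2/3, 0)
X = F + t·(G−F) with t = 10/3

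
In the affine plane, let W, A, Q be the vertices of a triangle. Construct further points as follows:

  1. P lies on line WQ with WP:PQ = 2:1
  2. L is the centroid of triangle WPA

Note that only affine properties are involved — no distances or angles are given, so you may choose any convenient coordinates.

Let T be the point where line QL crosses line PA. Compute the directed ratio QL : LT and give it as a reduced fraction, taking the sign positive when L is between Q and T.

Assign W = (0, 0), A = (1, 0), Q = (0, 1) — the answer is frame-independent, so this choice is without loss of generality.
1. P lies on line WQ with WP:PQ = 2:1 ⇒ P = (0, 2/3)
2. L is the centroid of triangle WPA ⇒ L = (1/3, 2/9)
line QL meets PA at T = (1/5, 8/15)
L = Q + t·(T−Q) with t = 5/3, so QL:LT = 5/3:-2/3

QL:LT = -5/2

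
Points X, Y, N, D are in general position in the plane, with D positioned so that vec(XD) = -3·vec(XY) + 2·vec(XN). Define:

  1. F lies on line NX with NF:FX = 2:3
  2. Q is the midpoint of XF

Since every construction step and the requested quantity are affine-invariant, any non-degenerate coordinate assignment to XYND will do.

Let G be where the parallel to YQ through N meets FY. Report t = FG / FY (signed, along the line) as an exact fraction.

t = -4/3

Set X = (0, 0), Y = (1, 0), N = (0, 1), D = (-3, 2); any affine frame gives the same invariant.
1. F lies on line NX with NF:FX = 2:3 ⇒ F = (0, 3/5)
2. Q is the midpoint of XF ⇒ Q = (0, 3/10)
through N parallel to YQ: direction (-1, 3/10); meets FY at G = (-4/3, 7/5)
G = F + t·(Y−F) with t = -4/3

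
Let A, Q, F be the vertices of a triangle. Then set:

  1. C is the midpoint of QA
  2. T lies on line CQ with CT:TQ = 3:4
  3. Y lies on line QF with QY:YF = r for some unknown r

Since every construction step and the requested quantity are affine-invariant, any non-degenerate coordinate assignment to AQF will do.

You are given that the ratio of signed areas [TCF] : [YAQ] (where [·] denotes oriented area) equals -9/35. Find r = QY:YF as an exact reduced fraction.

r = 5

Assign A = (0, 0), Q = (1, 0), F = (0, 1) — the answer is frame-independent, so this choice is without loss of generality.
1. C is the midpoint of QA ⇒ C = (1/2, 0)
2. T lies on line CQ with CT:TQ = 3:4 ⇒ T = (5/7, 0)
3. With QY:YF = r, write λ = r/(r+1) so Y = Q + λ·(F−Q); Y is affine-linear in λ
Every point depending on Y is an affine combination of Y and λ-independent points, so each such coordinate is linear in λ; the λ² term in each signed area is a multiple of (F−Q)×(F−Q) = 0, so 2·[TCF] and 2·[YAQ] are each linear in λ. Evaluating at λ=0 and λ=1:
  2·[TCF] = -3/14,   2·[YAQ] = λ
So [TCF]:[YAQ] = (-3/14) / (λ). Setting this equal to -9/35:
  -3/14 = -9/35·(λ)  ⇒  λ = 5/6
Then r = λ/(1−λ) = (5/6)/(1/6) = 5. Check: with r = 5, Y = (1/6, 5/6) and [TCF]:[YAQ] = -9/35 as required.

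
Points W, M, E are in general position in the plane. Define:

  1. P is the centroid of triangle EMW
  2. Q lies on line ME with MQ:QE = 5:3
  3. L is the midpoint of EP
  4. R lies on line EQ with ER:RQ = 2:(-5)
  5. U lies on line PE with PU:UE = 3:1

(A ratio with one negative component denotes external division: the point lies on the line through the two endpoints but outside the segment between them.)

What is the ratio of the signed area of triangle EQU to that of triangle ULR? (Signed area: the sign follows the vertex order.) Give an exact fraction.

[EQU]:[ULR] = 3/2

Work in coordinates with W = (0, 0), M = (1, 0), E = (0, 1).
1. P is the centroid of triangle EMW ⇒ P = (1/3, 1/3)
2. Q lies on line ME with MQ:QE = 5:3 ⇒ Q = (3/8, 5/8)
3. L is the midpoint of EP ⇒ L = (1/6, 2/3)
4. R lies on line EQ with ER:RQ = 2:(-5) ⇒ R = (-1/4, 5/4)
5. U lies on line PE with PU:UE = 3:1 ⇒ U = (1/12, 5/6)
2·[EQU] = -1/32, 2·[ULR] = -1/48
[EQU]:[ULR] = -1/32:-1/48 = 3/2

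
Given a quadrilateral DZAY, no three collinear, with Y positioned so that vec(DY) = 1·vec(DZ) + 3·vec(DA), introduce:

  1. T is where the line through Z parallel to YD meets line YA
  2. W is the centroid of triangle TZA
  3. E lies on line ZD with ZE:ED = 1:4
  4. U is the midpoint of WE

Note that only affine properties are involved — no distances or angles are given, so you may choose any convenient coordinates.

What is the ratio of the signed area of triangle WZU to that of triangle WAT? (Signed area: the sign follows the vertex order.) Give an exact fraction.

[WZU]:[WAT] = 1/12

Choose coordinates D = (0, 0), Z = (1, 0), A = (0, 1), Y = (1, 3).
1. T is where the line through Z parallel to YD meets line YA ⇒ T = (4, 9)
2. W is the centroid of triangle TZA ⇒ W = (5/3, 10/3)
3. E lies on line ZD with ZE:ED = 1:4 ⇒ E = (4/5, 0)
4. U is the midpoint of WE ⇒ U = (37/30, 5/3)
2·[WZU] = -1/3, 2·[WAT] = -4
[WZU]:[WAT] = -1/3:-4 = 1/12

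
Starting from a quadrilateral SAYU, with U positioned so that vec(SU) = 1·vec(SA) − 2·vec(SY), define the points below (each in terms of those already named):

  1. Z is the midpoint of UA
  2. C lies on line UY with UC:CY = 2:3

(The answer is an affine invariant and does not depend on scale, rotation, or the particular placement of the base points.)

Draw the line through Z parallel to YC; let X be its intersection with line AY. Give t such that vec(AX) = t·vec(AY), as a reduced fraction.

Choose coordinates S = (0, 0), A = (1, 0), Y = (0, 1), U = (1, -2).
1. Z is the midpoint of UA ⇒ Z = (1, -1)
2. C lies on line UY with UC:CY = 2:3 ⇒ C = (3/5, -4/5)
through Z parallel to YC: direction (3/5, -9/5); meets AY at X = (1/2, 1/2)
X = A + t·(Y−A) with t = 1/2

t = 1/2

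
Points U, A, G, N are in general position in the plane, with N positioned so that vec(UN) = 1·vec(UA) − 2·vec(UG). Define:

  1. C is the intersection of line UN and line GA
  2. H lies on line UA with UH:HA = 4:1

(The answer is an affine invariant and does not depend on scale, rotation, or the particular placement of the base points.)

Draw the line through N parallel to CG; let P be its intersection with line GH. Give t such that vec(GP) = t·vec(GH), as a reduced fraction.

t = 10

Work in coordinates with U = (0, 0), A = (1, 0), G = (0, 1), N = (1, -2).
1. C is the intersection of line UN and line GA ⇒ C = (-1, 2)
2. H lies on line UA with UH:HA = 4:1 ⇒ H = (4/5, 0)
through N parallel to CG: direction (1, -1); meets GH at P = (8, -9)
P = G + t·(H−G) with t = 10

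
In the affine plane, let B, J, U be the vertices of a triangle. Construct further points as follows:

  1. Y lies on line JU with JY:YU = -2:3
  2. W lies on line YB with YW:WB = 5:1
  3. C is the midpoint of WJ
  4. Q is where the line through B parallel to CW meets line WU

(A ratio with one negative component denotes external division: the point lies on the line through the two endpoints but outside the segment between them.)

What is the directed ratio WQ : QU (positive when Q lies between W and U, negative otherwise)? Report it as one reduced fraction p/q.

WQ:QU = 2/3

Choose coordinates B = (0, 0), J = (1, 0), U = (0, 1).
1. Y lies on line JU with JY:YU = -2:3 ⇒ Y = (3, -2)
2. W lies on line YB with YW:WB = 5:1 ⇒ W = (1/2, -1/3)
3. C is the midpoint of WJ ⇒ C = (3/4, -1/6)
4. Q is where the line through B parallel to CW meets line WU ⇒ Q = (3/10, 1/5)
Q = W + t·(U−W) with t = 2/5, so WQ:QU = t:(1−t) = 2/5:3/5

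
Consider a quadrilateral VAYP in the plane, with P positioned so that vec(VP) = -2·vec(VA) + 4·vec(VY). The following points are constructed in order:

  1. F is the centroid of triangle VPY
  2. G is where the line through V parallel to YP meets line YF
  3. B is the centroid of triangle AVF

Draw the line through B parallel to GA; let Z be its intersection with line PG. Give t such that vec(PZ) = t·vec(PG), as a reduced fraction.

Assign V = (0, 0), A = (1, 0), Y = (0, 1), P = (-2, 4) — the answer is frame-independent, so this choice is without loss of generality.
1. F is the centroid of triangle VPY ⇒ F = (-2/3, 5/3)
2. G is where the line through V parallel to YP meets line YF ⇒ G = (-2, 3)
3. B is the centroid of triangle AVF ⇒ B = (1/9, 5/9)
through B parallel to GA: direction (3, -3); meets PG at Z = (-2, 8/3)
Z = P + t·(G−P) with t = 4/3

t = 4/3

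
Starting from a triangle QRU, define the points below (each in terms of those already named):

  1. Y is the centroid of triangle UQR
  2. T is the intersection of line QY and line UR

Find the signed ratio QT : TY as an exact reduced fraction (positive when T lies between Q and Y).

Choose coordinates Q = (0, 0), R = (1, 0), U = (0, 1).
1. Y is the centroid of triangle UQR ⇒ Y = (1/3, 1/3)
2. T is the intersection of line QY and line UR ⇒ T = (1/2, 1/2)
T = Q + t·(Y−Q) with t = 3/2, so QT:TY = t:(1−t) = 3/2:-1/2

QT:TY = -3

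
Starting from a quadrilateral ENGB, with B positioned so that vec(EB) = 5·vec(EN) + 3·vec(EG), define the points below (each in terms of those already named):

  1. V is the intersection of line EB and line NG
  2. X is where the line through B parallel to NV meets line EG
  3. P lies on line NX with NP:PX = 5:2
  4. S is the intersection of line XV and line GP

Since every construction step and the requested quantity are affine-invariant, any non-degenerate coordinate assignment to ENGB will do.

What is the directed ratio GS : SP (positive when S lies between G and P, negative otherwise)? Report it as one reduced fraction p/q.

GS:SP = 35/6

Work in coordinates with E = (0, 0), N = (1, 0), G = (0, 1), B = (5, 3).
1. V is the intersection of line EB and line NG ⇒ V = (5/8, 3/8)
2. X is where the line through B parallel to NV meets line EG ⇒ X = (0, 8)
3. P lies on line NX with NP:PX = 5:2 ⇒ P = (2/7, 40/7)
4. S is the intersection of line XV and line GP ⇒ S = (10/41, 206/41)
S = G + t·(P−G) with t = 35/41, so GS:SP = t:(1−t) = 35/41:6/41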